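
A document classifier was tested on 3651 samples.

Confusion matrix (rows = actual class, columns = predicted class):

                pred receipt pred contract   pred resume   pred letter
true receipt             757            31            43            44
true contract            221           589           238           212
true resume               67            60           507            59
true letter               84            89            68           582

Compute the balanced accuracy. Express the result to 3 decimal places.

Balanced accuracy = mean of per-class recall.
  receipt: recall = 757/875 = 0.8651
  contract: recall = 589/1260 = 0.4675
  resume: recall = 507/693 = 0.7316
  letter: recall = 582/823 = 0.7072
Mean = (0.8651 + 0.4675 + 0.7316 + 0.7072) / 4 = 0.693

0.693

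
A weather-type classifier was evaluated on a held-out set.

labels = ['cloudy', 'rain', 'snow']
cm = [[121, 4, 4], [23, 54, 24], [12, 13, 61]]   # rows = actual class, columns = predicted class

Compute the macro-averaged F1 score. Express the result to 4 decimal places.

0.7247

Per-class F1 score (2·TP/(2·TP+FP+FN)):
  cloudy: TP=121, FP=23+12=35, FN=4+4=8 → 242/285 = 0.84912
  rain: TP=54, FP=4+13=17, FN=23+24=47 → 108/172 = 0.62791
  snow: TP=61, FP=4+24=28, FN=12+13=25 → 122/175 = 0.69714
Macro-F1 score = mean = (0.84912 + 0.62791 + 0.69714) / 3 = 0.7247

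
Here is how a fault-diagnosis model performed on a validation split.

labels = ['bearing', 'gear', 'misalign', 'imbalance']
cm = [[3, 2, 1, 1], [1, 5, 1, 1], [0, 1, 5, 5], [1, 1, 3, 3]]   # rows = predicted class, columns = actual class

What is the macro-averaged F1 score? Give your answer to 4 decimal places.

0.4744

Per-class F1 score (2·TP/(2·TP+FP+FN)):
  bearing: TP=3, FP=2+1+1=4, FN=1+0+1=2 → 6/12 = 0.50000
  gear: TP=5, FP=1+1+1=3, FN=2+1+1=4 → 10/17 = 0.58824
  misalign: TP=5, FP=0+1+5=6, FN=1+1+3=5 → 10/21 = 0.47619
  imbalance: TP=3, FP=1+1+3=5, FN=1+1+5=7 → 6/18 = 0.33333
Macro-F1 score = mean = (0.50000 + 0.58824 + 0.47619 + 0.33333) / 4 = 0.4744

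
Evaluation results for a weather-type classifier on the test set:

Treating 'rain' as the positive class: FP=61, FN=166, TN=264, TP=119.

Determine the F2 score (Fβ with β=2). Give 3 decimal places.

Fβ = (1+β²)·TP / ((1+β²)·TP + β²·FN + FP), with β²=4
= 5·119 / (5·119 + 4·166 + 61) = 0.451

0.451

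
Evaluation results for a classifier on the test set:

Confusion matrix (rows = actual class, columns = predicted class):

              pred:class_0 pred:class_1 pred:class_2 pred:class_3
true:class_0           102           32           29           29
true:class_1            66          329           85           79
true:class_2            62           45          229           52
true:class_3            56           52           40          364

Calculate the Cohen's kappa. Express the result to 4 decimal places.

Observed agreement pₒ = trace/N = 1024/1651 = 0.62023
Expected agreement pₑ = Σ (rowᵢ·colᵢ)/N² = (192·286 + 559·458 + 388·383 + 512·524)/1651² = 0.26701
κ = (pₒ − pₑ)/(1 − pₑ) = (0.62023 − 0.26701)/(1 − 0.26701) = 0.4819

0.4819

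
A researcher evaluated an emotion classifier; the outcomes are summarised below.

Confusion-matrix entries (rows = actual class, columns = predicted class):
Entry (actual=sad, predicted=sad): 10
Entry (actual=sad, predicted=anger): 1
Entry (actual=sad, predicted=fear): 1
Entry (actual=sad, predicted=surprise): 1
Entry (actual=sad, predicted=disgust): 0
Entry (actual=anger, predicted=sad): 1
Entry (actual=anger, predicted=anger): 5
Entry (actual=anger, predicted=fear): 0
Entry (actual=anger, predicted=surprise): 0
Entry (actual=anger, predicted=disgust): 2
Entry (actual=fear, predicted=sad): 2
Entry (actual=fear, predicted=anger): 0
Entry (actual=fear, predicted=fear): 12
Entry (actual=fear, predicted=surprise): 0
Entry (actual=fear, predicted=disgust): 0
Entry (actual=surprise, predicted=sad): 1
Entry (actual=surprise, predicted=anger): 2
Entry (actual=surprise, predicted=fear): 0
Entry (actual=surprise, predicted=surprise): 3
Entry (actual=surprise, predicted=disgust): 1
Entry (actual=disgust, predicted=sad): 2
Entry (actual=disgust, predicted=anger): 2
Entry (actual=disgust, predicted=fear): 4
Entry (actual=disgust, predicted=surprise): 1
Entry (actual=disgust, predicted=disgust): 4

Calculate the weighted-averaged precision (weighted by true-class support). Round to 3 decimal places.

0.612

Per-class precision (TP/(TP+FP)):
  sad: TP=10, FP=1+2+1+2=6 → 10/16 = 0.6250
  anger: TP=5, FP=1+0+2+2=5 → 5/10 = 0.5000
  fear: TP=12, FP=1+0+0+4=5 → 12/17 = 0.7059
  surprise: TP=3, FP=1+0+0+1=2 → 3/5 = 0.6000
  disgust: TP=4, FP=0+2+0+1=3 → 4/7 = 0.5714
Weighted-precision = Σ (supportᵢ/N)·precisionᵢ with N=55: (13/55)·0.6250 + (8/55)·0.5000 + (14/55)·0.7059 + (7/55)·0.6000 + (13/55)·0.5714 = 0.612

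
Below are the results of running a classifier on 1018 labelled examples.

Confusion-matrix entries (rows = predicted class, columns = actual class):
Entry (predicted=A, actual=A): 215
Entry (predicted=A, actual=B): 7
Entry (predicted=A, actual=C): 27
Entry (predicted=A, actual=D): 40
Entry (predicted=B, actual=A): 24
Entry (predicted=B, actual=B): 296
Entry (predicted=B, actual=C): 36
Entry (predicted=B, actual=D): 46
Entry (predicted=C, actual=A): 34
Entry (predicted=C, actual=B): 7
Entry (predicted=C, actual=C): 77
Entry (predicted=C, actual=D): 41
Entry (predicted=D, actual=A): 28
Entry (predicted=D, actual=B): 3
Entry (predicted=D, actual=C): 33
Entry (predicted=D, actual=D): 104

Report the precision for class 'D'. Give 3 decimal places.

One-vs-rest for 'D': TP = diagonal; FP = other classes predicted 'D'; FN = 'D' predicted as other.
precision = TP/(TP+FP).
D: TP=104, FP=28+3+33=64 → 104/168 = 0.6190

0.619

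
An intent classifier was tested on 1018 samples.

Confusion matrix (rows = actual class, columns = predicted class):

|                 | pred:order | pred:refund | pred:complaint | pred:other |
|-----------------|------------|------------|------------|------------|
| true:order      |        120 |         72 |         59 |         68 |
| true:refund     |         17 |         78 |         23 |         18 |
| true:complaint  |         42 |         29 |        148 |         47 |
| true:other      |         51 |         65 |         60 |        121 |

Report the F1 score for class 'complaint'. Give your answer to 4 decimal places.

0.5324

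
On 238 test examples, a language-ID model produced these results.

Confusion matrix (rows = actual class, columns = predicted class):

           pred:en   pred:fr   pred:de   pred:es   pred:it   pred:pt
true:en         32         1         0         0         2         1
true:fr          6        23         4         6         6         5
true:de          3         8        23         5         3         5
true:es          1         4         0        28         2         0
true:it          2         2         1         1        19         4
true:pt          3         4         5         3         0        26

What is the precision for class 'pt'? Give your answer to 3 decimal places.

Take TP from the diagonal, FP from the rest of the 'pt' prediction marginal, FN from the rest of the 'pt' actual marginal.
precision = TP/(TP+FP).
pt: TP=26, FP=1+5+5+0+4=15 → 26/41 = 0.6341

0.634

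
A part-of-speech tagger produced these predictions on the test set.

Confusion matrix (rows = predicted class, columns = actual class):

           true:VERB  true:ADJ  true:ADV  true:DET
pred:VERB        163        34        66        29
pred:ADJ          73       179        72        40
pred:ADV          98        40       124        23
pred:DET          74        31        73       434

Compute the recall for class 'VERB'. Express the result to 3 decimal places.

Treat 'VERB' as positive and all other classes as negative.
recall = TP/(TP+FN).
VERB: TP=163, FN=73+98+74=245 → 163/408 = 0.3995

0.400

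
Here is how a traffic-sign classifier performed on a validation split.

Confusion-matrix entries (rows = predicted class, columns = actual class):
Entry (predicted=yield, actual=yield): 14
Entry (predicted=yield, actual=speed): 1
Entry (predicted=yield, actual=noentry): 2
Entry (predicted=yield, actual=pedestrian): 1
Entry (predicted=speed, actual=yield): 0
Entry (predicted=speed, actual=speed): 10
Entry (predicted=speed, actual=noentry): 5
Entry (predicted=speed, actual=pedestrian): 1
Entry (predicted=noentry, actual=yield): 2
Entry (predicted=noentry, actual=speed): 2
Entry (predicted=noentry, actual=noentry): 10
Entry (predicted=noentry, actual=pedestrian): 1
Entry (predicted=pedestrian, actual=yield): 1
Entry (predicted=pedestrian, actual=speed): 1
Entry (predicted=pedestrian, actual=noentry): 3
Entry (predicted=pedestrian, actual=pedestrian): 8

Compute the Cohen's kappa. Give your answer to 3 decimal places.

Observed agreement pₒ = trace/N = 42/62 = 0.6774
Expected agreement pₑ = Σ (rowᵢ·colᵢ)/N² = (17·18 + 14·16 + 20·15 + 11·13)/62² = 0.2531
κ = (pₒ − pₑ)/(1 − pₑ) = (0.6774 − 0.2531)/(1 − 0.2531) = 0.568

0.568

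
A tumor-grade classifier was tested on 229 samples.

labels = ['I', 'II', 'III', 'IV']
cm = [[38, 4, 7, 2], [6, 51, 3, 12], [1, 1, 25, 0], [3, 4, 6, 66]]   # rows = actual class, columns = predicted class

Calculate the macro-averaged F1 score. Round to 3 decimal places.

0.776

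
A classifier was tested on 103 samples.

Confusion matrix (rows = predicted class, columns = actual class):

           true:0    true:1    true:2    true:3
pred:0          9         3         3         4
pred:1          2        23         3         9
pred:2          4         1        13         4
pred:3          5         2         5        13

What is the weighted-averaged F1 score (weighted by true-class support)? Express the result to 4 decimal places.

0.5552

Per-class F1 score (2·TP/(2·TP+FP+FN)):
  0: TP=9, FP=3+3+4=10, FN=2+4+5=11 → 18/39 = 0.46154
  1: TP=23, FP=2+3+9=14, FN=3+1+2=6 → 46/66 = 0.69697
  2: TP=13, FP=4+1+4=9, FN=3+3+5=11 → 26/46 = 0.56522
  3: TP=13, FP=5+2+5=12, FN=4+9+4=17 → 26/55 = 0.47273
Weighted-F1 score = Σ (supportᵢ/N)·F1 scoreᵢ with N=103: (20/103)·0.46154 + (29/103)·0.69697 + (24/103)·0.56522 + (30/103)·0.47273 = 0.5552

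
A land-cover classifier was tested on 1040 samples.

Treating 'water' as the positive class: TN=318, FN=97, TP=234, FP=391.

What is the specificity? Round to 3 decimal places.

0.449

Specificity = TN/(TN+FP) = 318/(318+391) = 0.449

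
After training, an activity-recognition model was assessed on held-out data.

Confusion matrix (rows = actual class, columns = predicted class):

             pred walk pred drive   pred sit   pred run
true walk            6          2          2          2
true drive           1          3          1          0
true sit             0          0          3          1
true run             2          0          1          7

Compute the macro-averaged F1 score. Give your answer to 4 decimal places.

Per-class F1 score (2·TP/(2·TP+FP+FN)):
  walk: TP=6, FP=1+0+2=3, FN=2+2+2=6 → 12/21 = 0.57143
  drive: TP=3, FP=2+0+0=2, FN=1+1+0=2 → 6/10 = 0.60000
  sit: TP=3, FP=2+1+1=4, FN=0+0+1=1 → 6/11 = 0.54545
  run: TP=7, FP=2+0+1=3, FN=2+0+1=3 → 14/20 = 0.70000
Macro-F1 score = mean = (0.57143 + 0.60000 + 0.54545 + 0.70000) / 4 = 0.6042

0.6042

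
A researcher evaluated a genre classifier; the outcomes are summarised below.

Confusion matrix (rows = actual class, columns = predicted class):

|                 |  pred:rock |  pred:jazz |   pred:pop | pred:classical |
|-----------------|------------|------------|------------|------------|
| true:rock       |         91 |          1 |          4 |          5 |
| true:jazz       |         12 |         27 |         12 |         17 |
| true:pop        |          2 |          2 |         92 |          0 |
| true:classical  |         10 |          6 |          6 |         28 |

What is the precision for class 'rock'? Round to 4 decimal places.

Treat 'rock' as positive and all other classes as negative.
precision = TP/(TP+FP).
rock: TP=91, FP=12+2+10=24 → 91/115 = 0.79130

0.7913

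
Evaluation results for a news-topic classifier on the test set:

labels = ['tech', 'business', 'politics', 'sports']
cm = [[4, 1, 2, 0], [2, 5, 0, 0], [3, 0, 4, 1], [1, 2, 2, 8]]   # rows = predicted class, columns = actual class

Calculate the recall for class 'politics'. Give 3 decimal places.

0.500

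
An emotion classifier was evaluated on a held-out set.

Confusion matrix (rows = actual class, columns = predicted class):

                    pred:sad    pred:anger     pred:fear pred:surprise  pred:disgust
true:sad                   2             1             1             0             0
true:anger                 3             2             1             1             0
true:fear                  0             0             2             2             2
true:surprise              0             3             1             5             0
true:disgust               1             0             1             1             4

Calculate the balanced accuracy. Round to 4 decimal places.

Balanced accuracy = mean of per-class recall.
  sad: recall = 2/4 = 0.50000
  anger: recall = 2/7 = 0.28571
  fear: recall = 2/6 = 0.33333
  surprise: recall = 5/9 = 0.55556
  disgust: recall = 4/7 = 0.57143
Mean = (0.50000 + 0.28571 + 0.33333 + 0.55556 + 0.57143) / 5 = 0.4492

0.4492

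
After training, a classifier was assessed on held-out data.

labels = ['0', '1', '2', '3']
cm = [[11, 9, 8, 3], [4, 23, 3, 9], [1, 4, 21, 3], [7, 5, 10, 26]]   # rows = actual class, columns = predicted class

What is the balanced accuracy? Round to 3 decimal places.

0.553

Balanced accuracy = mean of per-class recall.
  0: recall = 11/31 = 0.3548
  1: recall = 23/39 = 0.5897
  2: recall = 21/29 = 0.7241
  3: recall = 26/48 = 0.5417
Mean = (0.3548 + 0.5897 + 0.7241 + 0.5417) / 4 = 0.553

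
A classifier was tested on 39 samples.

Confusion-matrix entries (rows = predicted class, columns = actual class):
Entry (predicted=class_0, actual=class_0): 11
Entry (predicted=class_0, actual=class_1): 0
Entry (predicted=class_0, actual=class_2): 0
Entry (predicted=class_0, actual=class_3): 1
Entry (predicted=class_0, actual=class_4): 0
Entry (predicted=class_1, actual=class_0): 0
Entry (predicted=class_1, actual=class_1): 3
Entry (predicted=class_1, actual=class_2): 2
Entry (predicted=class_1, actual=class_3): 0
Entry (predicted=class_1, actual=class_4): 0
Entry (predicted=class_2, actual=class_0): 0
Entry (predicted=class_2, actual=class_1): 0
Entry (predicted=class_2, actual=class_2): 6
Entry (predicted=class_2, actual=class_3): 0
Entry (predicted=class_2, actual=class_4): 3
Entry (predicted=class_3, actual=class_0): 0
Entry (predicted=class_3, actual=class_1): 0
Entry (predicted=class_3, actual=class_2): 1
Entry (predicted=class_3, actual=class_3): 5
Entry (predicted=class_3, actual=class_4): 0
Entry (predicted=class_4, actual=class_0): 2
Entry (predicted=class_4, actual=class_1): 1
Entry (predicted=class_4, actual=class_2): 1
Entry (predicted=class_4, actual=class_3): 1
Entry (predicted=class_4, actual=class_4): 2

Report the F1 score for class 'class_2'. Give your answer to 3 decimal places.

One-vs-rest for 'class_2': TP = diagonal; FP = other classes predicted 'class_2'; FN = 'class_2' predicted as other.
F1 score = 2·TP/(2·TP+FP+FN).
class_2: TP=6, FP=0+0+0+3=3, FN=0+2+1+1=4 → 12/19 = 0.6316

0.632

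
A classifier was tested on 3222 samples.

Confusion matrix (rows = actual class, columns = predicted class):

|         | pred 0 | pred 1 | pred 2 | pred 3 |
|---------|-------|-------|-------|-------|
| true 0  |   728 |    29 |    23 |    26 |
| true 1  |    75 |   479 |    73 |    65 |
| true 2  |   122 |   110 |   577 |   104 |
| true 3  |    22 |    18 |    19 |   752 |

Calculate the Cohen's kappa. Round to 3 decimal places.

Observed agreement pₒ = trace/N = 2536/3222 = 0.7871
Expected agreement pₑ = Σ (rowᵢ·colᵢ)/N² = (806·947 + 692·636 + 913·692 + 811·947)/3222² = 0.2508
κ = (pₒ − pₑ)/(1 − pₑ) = (0.7871 − 0.2508)/(1 − 0.2508) = 0.716

0.716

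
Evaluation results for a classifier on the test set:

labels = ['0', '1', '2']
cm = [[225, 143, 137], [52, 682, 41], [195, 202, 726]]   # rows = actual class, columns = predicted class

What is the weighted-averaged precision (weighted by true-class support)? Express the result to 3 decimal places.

0.690

Per-class precision (TP/(TP+FP)):
  0: TP=225, FP=52+195=247 → 225/472 = 0.4767
  1: TP=682, FP=143+202=345 → 682/1027 = 0.6641
  2: TP=726, FP=137+41=178 → 726/904 = 0.8031
Weighted-precision = Σ (supportᵢ/N)·precisionᵢ with N=2403: (505/2403)·0.4767 + (775/2403)·0.6641 + (1123/2403)·0.8031 = 0.690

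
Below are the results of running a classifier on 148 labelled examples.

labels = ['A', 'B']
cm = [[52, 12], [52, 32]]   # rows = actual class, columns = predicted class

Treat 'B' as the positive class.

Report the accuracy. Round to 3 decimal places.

0.568

Accuracy = (TP+TN)/N = (32+52)/148 = 0.568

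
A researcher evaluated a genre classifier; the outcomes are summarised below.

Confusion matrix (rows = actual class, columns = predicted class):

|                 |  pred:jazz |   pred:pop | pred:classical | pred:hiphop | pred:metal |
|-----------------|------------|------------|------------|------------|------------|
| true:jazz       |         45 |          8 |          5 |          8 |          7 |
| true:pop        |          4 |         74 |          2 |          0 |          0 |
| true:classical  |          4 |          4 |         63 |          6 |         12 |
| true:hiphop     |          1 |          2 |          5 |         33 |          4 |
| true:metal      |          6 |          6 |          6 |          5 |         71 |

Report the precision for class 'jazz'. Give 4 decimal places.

One-vs-rest for 'jazz': TP = diagonal; FP = other classes predicted 'jazz'; FN = 'jazz' predicted as other.
precision = TP/(TP+FP).
jazz: TP=45, FP=4+4+1+6=15 → 45/60 = 0.75000

0.7500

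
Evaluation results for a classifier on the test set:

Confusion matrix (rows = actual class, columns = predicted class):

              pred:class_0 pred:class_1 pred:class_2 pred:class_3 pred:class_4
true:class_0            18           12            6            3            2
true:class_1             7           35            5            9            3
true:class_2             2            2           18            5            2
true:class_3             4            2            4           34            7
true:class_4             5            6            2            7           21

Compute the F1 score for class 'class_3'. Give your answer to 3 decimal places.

Take TP from the diagonal, FP from the rest of the 'class_3' prediction marginal, FN from the rest of the 'class_3' actual marginal.
F1 score = 2·TP/(2·TP+FP+FN).
class_3: TP=34, FP=3+9+5+7=24, FN=4+2+4+7=17 → 68/109 = 0.6239

0.624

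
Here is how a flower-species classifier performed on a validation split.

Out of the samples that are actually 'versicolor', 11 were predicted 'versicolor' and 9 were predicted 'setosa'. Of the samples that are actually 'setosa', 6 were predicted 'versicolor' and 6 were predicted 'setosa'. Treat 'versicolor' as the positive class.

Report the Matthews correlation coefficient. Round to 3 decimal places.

MCC = (TP·TN − FP·FN) / √((TP+FP)(TP+FN)(TN+FP)(TN+FN))
Numerator = 11·6 − 6·9 = 12
Denominator = √(17·20·12·15) = √61200 = 247.3863
MCC = 12 / 247.3863 = 0.049

0.049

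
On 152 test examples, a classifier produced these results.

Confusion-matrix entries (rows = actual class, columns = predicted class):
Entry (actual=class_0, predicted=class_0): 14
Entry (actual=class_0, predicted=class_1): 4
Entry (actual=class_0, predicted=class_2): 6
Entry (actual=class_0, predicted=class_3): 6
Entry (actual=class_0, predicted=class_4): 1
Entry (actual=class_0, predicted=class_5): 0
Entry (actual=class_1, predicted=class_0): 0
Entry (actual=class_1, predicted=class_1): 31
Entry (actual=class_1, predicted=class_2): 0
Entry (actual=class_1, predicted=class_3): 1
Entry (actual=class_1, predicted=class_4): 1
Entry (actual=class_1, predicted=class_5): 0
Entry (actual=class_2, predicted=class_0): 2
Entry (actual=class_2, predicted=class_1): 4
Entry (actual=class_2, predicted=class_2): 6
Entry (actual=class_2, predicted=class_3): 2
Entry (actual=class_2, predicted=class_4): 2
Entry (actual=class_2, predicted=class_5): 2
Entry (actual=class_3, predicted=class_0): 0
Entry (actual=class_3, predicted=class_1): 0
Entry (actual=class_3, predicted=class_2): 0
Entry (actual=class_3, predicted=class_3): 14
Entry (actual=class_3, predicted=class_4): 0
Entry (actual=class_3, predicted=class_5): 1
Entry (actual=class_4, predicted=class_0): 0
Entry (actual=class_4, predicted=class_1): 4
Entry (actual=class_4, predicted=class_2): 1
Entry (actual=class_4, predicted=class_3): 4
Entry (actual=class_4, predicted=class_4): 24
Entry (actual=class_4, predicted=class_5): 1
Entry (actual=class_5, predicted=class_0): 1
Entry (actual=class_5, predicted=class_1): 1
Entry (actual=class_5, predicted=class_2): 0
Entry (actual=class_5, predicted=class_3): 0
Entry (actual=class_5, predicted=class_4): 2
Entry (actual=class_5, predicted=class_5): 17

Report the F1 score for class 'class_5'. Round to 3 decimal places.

0.810

F1 score = 2·TP/(2·TP+FP+FN).
class_5: TP=17, FP=0+0+2+1+1=4, FN=1+1+0+0+2=4 → 34/42 = 0.8095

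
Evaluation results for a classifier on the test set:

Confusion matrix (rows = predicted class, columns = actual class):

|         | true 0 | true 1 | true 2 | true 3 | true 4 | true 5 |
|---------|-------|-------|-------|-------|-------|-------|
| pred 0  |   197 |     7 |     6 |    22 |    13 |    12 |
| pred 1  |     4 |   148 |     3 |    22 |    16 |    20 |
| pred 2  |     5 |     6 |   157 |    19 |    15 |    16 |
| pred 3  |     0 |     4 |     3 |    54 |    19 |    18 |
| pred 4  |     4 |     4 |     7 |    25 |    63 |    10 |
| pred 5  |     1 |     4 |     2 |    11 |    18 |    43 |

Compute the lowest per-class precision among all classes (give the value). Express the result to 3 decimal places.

0.544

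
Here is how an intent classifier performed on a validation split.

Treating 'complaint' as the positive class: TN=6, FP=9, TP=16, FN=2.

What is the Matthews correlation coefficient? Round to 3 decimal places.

MCC = (TP·TN − FP·FN) / √((TP+FP)(TP+FN)(TN+FP)(TN+FN))
Numerator = 16·6 − 9·2 = 78
Denominator = √(25·18·15·8) = √54000 = 232.3790
MCC = 78 / 232.3790 = 0.336

0.336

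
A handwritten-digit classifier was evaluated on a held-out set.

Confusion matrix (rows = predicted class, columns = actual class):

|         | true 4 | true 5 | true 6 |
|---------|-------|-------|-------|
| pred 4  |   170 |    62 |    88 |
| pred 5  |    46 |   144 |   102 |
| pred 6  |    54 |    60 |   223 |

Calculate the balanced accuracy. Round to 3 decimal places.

0.570

Balanced accuracy = mean of per-class recall.
  4: recall = 170/270 = 0.6296
  5: recall = 144/266 = 0.5414
  6: recall = 223/413 = 0.5400
Mean = (0.6296 + 0.5414 + 0.5400) / 3 = 0.570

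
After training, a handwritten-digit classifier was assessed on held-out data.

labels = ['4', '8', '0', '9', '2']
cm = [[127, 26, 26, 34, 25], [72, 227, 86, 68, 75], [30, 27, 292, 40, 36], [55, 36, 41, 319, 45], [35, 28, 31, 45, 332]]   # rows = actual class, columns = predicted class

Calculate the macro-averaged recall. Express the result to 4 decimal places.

0.5997

Per-class recall (TP/(TP+FN)):
  4: TP=127, FN=26+26+34+25=111 → 127/238 = 0.53361
  8: TP=227, FN=72+86+68+75=301 → 227/528 = 0.42992
  0: TP=292, FN=30+27+40+36=133 → 292/425 = 0.68706
  9: TP=319, FN=55+36+41+45=177 → 319/496 = 0.64315
  2: TP=332, FN=35+28+31+45=139 → 332/471 = 0.70488
Macro-recall = mean = (0.53361 + 0.42992 + 0.68706 + 0.64315 + 0.70488) / 5 = 0.5997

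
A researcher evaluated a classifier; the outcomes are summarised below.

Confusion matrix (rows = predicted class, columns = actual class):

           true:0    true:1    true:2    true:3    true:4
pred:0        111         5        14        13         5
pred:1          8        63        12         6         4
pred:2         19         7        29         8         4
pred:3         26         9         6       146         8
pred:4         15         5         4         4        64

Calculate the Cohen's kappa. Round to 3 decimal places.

Observed agreement pₒ = trace/N = 413/595 = 0.6941
Expected agreement pₑ = Σ (rowᵢ·colᵢ)/N² = (179·148 + 89·93 + 65·67 + 177·195 + 85·92)/595² = 0.2301
κ = (pₒ − pₑ)/(1 − pₑ) = (0.6941 − 0.2301)/(1 − 0.2301) = 0.603

0.603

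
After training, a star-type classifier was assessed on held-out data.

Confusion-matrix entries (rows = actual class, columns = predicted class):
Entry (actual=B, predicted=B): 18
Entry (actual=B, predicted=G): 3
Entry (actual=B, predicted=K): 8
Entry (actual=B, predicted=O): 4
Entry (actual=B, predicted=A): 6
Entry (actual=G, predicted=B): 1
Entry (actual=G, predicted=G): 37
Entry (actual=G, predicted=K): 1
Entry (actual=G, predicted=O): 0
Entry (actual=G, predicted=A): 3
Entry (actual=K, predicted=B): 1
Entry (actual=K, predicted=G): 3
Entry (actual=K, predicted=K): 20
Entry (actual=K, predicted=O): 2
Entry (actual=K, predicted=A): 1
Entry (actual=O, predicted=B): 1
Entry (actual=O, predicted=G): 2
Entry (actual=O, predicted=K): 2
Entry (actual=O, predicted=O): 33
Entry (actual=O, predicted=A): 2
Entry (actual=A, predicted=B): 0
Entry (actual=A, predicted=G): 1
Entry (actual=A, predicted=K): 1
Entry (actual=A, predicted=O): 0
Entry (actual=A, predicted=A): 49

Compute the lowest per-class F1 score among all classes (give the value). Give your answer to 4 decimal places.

Per-class F1 score (2·TP/(2·TP+FP+FN)):
  B: TP=18, FP=1+1+1+0=3, FN=3+8+4+6=21 → 36/60 = 0.60000
  G: TP=37, FP=3+3+2+1=9, FN=1+1+0+3=5 → 74/88 = 0.84091
  K: TP=20, FP=8+1+2+1=12, FN=1+3+2+1=7 → 40/59 = 0.67797
  O: TP=33, FP=4+0+2+0=6, FN=1+2+2+2=7 → 66/79 = 0.83544
  A: TP=49, FP=6+3+1+2=12, FN=0+1+1+0=2 → 98/112 = 0.87500
Lowest is class 'B' with F1 score = 0.6000.

0.6000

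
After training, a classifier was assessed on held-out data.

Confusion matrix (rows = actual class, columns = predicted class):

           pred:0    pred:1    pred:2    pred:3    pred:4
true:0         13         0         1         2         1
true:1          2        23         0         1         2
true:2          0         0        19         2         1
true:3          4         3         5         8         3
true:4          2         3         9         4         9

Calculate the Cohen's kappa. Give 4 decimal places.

Observed agreement pₒ = trace/N = 72/117 = 0.61538
Expected agreement pₑ = Σ (rowᵢ·colᵢ)/N² = (17·21 + 28·29 + 22·34 + 23·17 + 27·16)/117² = 0.20016
κ = (pₒ − pₑ)/(1 − pₑ) = (0.61538 − 0.20016)/(1 − 0.20016) = 0.5191

0.5191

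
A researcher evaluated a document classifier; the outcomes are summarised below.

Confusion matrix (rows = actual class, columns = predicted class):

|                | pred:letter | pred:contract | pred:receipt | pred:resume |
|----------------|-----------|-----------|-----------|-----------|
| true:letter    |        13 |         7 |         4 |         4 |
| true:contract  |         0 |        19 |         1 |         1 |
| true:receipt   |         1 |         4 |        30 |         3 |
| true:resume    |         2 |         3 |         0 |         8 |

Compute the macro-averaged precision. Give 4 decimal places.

0.6864

Per-class precision (TP/(TP+FP)):
  letter: TP=13, FP=0+1+2=3 → 13/16 = 0.81250
  contract: TP=19, FP=7+4+3=14 → 19/33 = 0.57576
  receipt: TP=30, FP=4+1+0=5 → 30/35 = 0.85714
  resume: TP=8, FP=4+1+3=8 → 8/16 = 0.50000
Macro-precision = mean = (0.81250 + 0.57576 + 0.85714 + 0.50000) / 4 = 0.6864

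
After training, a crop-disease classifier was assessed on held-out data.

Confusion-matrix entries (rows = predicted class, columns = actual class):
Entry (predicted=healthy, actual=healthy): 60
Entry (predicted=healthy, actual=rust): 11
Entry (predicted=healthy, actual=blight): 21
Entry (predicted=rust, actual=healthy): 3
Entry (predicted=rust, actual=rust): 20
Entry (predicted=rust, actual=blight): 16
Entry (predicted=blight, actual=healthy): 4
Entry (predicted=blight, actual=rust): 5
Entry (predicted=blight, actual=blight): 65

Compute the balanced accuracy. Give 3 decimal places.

0.696

Balanced accuracy = mean of per-class recall.
  healthy: recall = 60/67 = 0.8955
  rust: recall = 20/36 = 0.5556
  blight: recall = 65/102 = 0.6373
Mean = (0.8955 + 0.5556 + 0.6373) / 3 = 0.696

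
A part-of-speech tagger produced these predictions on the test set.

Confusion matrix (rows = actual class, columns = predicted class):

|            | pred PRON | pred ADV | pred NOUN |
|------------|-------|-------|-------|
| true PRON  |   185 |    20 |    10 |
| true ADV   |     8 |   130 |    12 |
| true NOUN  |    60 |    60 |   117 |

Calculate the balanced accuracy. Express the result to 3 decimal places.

Balanced accuracy = mean of per-class recall.
  PRON: recall = 185/215 = 0.8605
  ADV: recall = 130/150 = 0.8667
  NOUN: recall = 117/237 = 0.4937
Mean = (0.8605 + 0.8667 + 0.4937) / 3 = 0.740

0.740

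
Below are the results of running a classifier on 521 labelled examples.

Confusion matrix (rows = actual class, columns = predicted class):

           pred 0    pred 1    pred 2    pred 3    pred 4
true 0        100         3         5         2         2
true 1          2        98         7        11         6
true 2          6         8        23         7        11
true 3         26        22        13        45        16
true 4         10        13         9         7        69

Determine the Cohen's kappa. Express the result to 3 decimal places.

0.548

Observed agreement pₒ = trace/N = 335/521 = 0.6430
Expected agreement pₑ = Σ (rowᵢ·colᵢ)/N² = (112·144 + 124·144 + 55·57 + 122·72 + 108·104)/521² = 0.2105
κ = (pₒ − pₑ)/(1 − pₑ) = (0.6430 − 0.2105)/(1 − 0.2105) = 0.548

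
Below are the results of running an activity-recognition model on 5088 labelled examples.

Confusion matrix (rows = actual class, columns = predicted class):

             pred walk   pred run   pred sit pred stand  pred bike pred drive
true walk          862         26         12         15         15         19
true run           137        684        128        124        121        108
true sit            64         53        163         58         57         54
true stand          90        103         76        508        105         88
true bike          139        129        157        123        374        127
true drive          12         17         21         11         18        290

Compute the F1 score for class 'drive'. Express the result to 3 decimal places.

F1 score = 2·TP/(2·TP+FP+FN).
drive: TP=290, FP=19+108+54+88+127=396, FN=12+17+21+11+18=79 → 580/1055 = 0.5498

0.550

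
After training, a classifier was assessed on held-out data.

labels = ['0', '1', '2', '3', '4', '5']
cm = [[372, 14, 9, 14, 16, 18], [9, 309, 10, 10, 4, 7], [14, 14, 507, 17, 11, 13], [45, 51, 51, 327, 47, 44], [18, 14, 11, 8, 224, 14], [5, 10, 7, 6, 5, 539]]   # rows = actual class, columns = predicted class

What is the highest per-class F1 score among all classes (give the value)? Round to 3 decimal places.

Per-class F1 score (2·TP/(2·TP+FP+FN)):
  0: TP=372, FP=9+14+45+18+5=91, FN=14+9+14+16+18=71 → 744/906 = 0.8212
  1: TP=309, FP=14+14+51+14+10=103, FN=9+10+10+4+7=40 → 618/761 = 0.8121
  2: TP=507, FP=9+10+51+11+7=88, FN=14+14+17+11+13=69 → 1014/1171 = 0.8659
  3: TP=327, FP=14+10+17+8+6=55, FN=45+51+51+47+44=238 → 654/947 = 0.6906
  4: TP=224, FP=16+4+11+47+5=83, FN=18+14+11+8+14=65 → 448/596 = 0.7517
  5: TP=539, FP=18+7+13+44+14=96, FN=5+10+7+6+5=33 → 1078/1207 = 0.8931
Highest is class '5' with F1 score = 0.893.

0.893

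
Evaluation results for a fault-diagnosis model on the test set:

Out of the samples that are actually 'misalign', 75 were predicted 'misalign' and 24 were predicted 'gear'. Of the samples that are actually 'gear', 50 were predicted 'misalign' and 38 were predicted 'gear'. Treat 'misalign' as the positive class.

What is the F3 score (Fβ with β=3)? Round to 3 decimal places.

Fβ = (1+β²)·TP / ((1+β²)·TP + β²·FN + FP), with β²=9
= 10·75 / (10·75 + 9·24 + 50) = 0.738

0.738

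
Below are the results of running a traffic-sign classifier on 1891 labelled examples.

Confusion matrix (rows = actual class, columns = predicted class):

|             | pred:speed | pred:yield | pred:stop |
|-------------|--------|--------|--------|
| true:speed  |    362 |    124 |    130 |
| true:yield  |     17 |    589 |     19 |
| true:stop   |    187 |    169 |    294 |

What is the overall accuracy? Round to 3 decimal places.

0.658

Accuracy = trace / total = (362+589+294=1245) / 1891 = 1245/1891 = 0.658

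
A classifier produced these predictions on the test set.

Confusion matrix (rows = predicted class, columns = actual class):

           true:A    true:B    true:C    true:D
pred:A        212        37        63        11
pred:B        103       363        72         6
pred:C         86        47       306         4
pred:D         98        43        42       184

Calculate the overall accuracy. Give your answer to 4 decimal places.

Accuracy = trace / total = (212+363+306+184=1065) / 1677 = 1065/1677 = 0.6351

0.6351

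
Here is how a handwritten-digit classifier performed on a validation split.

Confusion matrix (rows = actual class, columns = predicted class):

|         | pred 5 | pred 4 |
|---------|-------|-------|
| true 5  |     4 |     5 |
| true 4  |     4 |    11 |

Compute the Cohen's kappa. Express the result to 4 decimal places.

0.1818

Observed agreement pₒ = trace/N = 15/24 = 0.62500
Expected agreement pₑ = Σ (rowᵢ·colᵢ)/N² = (9·8 + 15·16)/24² = 0.54167
κ = (pₒ − pₑ)/(1 − pₑ) = (0.62500 − 0.54167)/(1 − 0.54167) = 0.1818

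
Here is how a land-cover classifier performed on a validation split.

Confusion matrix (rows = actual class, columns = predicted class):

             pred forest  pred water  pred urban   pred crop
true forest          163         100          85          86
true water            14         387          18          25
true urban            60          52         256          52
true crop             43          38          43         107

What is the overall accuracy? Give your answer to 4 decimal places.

Accuracy = trace / total = (163+387+256+107=913) / 1529 = 913/1529 = 0.5971

0.5971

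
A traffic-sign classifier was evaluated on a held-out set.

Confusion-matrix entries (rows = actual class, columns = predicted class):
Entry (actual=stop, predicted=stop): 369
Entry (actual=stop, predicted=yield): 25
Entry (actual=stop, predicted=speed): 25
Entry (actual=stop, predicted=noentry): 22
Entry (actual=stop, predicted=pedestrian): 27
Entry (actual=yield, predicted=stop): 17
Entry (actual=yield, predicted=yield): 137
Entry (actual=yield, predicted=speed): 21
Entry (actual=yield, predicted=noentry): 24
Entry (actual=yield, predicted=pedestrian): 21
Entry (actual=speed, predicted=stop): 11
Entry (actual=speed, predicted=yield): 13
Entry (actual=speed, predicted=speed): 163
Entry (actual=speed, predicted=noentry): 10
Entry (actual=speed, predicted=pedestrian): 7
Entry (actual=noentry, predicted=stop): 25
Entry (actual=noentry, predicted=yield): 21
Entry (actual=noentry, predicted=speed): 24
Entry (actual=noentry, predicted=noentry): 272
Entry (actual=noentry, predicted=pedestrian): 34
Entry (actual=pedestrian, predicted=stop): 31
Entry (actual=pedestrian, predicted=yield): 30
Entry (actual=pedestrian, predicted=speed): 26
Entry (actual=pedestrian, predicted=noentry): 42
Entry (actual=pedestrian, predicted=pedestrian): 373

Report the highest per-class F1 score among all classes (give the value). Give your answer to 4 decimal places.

0.8013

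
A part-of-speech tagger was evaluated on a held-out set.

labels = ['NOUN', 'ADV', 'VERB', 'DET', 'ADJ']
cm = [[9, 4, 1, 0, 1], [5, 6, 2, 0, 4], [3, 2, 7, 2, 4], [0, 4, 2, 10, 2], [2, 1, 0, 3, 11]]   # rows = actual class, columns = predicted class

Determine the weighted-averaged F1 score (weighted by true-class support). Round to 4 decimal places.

0.5040

Per-class F1 score (2·TP/(2·TP+FP+FN)):
  NOUN: TP=9, FP=5+3+0+2=10, FN=4+1+0+1=6 → 18/34 = 0.52941
  ADV: TP=6, FP=4+2+4+1=11, FN=5+2+0+4=11 → 12/34 = 0.35294
  VERB: TP=7, FP=1+2+2+0=5, FN=3+2+2+4=11 → 14/30 = 0.46667
  DET: TP=10, FP=0+0+2+3=5, FN=0+4+2+2=8 → 20/33 = 0.60606
  ADJ: TP=11, FP=1+4+4+2=11, FN=2+1+0+3=6 → 22/39 = 0.56410
Weighted-F1 score = Σ (supportᵢ/N)·F1 scoreᵢ with N=85: (15/85)·0.52941 + (17/85)·0.35294 + (18/85)·0.46667 + (18/85)·0.60606 + (17/85)·0.56410 = 0.5040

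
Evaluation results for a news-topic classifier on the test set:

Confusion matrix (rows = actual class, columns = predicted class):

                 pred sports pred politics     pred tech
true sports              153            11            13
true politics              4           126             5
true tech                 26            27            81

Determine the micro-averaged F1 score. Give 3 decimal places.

Micro-averaging pools counts across classes: ΣTP=360, ΣFP=86, ΣFN=86.
Micro-F1 score = 2·TP/(2·TP+FP+FN) on pooled counts = 0.807 (equals overall accuracy in single-label multiclass).

0.807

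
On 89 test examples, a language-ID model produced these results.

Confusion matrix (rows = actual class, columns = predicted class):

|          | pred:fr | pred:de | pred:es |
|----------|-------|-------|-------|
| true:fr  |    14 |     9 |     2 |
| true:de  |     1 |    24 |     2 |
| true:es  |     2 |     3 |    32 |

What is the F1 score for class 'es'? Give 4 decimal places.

F1 score = 2·TP/(2·TP+FP+FN).
es: TP=32, FP=2+2=4, FN=2+3=5 → 64/73 = 0.87671

0.8767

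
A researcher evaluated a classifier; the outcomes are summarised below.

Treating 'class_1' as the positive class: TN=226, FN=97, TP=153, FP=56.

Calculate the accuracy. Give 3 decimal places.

0.712

Accuracy = (TP+TN)/N = (153+226)/532 = 0.712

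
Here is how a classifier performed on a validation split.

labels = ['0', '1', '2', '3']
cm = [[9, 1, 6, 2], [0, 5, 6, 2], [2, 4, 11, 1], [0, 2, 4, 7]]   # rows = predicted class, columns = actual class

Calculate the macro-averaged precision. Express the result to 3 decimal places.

Per-class precision (TP/(TP+FP)):
  0: TP=9, FP=1+6+2=9 → 9/18 = 0.5000
  1: TP=5, FP=0+6+2=8 → 5/13 = 0.3846
  2: TP=11, FP=2+4+1=7 → 11/18 = 0.6111
  3: TP=7, FP=0+2+4=6 → 7/13 = 0.5385
Macro-precision = mean = (0.5000 + 0.3846 + 0.6111 + 0.5385) / 4 = 0.509

0.509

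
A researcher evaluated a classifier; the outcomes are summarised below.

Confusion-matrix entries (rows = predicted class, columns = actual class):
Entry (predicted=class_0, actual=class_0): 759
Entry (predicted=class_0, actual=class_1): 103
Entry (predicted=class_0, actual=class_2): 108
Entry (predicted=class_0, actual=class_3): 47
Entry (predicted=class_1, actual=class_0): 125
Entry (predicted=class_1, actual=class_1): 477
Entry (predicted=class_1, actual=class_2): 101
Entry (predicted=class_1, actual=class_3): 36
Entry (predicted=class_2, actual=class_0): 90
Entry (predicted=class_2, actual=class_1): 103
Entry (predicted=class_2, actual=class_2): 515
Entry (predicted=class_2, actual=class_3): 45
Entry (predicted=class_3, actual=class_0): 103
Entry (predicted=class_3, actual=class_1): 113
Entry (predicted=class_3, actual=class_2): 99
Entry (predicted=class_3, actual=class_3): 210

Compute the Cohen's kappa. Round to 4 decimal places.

0.5159

Observed agreement pₒ = trace/N = 1961/3034 = 0.64634
Expected agreement pₑ = Σ (rowᵢ·colᵢ)/N² = (1077·1017 + 796·739 + 823·753 + 338·525)/3034² = 0.26949
κ = (pₒ − pₑ)/(1 − pₑ) = (0.64634 − 0.26949)/(1 − 0.26949) = 0.5159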